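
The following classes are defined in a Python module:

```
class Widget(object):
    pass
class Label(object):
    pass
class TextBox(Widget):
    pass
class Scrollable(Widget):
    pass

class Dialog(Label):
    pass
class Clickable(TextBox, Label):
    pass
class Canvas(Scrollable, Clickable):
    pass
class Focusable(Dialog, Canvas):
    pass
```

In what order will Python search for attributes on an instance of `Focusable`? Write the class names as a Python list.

L[Focusable] = Focusable + merge(L[Dialog], L[Canvas], [Dialog Canvas])
  take Dialog:  [Dialog Label object] + [Canvas Scrollable Clickable TextBox Widget Label object] + [Dialog Canvas]
  take Canvas:  [Label object] + [Canvas Scrollable Clickable TextBox Widget Label object] + [Canvas]
  take Scrollable:  [Label object] + [Scrollable Clickable TextBox Widget Label object]
  take Clickable:  [Label object] + [Clickable TextBox Widget Label object]
  take TextBox:  [Label object] + [TextBox Widget Label object]
  take Widget:  [Label object] + [Widget Label object]
  take Label:  [Label object] + [Label object]
  take object:  [object] + [object]

[Focusable, Dialog, Canvas, Scrollable, Clickable, TextBox, Widget, Label, object]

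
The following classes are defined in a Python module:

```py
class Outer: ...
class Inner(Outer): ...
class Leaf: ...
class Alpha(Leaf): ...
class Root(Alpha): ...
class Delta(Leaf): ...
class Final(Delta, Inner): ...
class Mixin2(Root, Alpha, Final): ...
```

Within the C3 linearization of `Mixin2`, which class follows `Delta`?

Leaf

L[Mixin2] = Mixin2 + merge(L[Root], L[Alpha], L[Final], [Root Alpha Final])
  take Root:  [Root Alpha Leaf object] + [Alpha Leaf object] + [Final Delta Leaf Inner Outer object] + [Root Alpha Final]
  take Alpha:  [Alpha Leaf object] + [Alpha Leaf object] + [Final Delta Leaf Inner Outer object] + [Alpha Final]
  take Final:  [Leaf object] + [Leaf object] + [Final Delta Leaf Inner Outer object] + [Final]
  take Delta:  [Leaf object] + [Leaf object] + [Delta Leaf Inner Outer object]
  take Leaf:  [Leaf object] + [Leaf object] + [Leaf Inner Outer object]
  take Inner:  [object] + [object] + [Inner Outer object]
  take Outer:  [object] + [object] + [Outer object]
  take object:  [object] + [object] + [object]
MRO: Mixin2 Root Alpha Final Delta Leaf Inner Outer object
Delta is at position 4; next is Leaf.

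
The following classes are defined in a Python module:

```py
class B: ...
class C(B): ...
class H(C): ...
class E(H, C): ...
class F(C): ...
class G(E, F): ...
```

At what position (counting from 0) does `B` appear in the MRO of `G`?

5

L[G] = G + merge(L[E], L[F], [E F])
  take E:  [E H C B object] + [F C B object] + [E F]
  take H:  [H C B object] + [F C B object] + [F]
  take F:  [C B object] + [F C B object] + [F]
  take C:  [C B object] + [C B object]
  take B:  [B object] + [B object]
  take object:  [object] + [object]
MRO: G E H F C B object
B sits at index 5.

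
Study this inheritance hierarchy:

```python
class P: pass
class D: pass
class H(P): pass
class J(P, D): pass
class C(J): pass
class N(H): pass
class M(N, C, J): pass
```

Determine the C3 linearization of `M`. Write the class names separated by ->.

M -> N -> H -> C -> J -> P -> D -> object

L[M] = M + merge(L[N], L[C], L[J], [N C J])
  take N:  [N H P object] + [C J P D object] + [J P D object] + [N C J]
  take H:  [H P object] + [C J P D object] + [J P D object] + [C J]
  take C:  [P object] + [C J P D object] + [J P D object] + [C J]
  take J:  [P object] + [J P D object] + [J P D object] + [J]
  take P:  [P object] + [P D object] + [P D object]
  take D:  [object] + [D object] + [D object]
  take object:  [object] + [object] + [object]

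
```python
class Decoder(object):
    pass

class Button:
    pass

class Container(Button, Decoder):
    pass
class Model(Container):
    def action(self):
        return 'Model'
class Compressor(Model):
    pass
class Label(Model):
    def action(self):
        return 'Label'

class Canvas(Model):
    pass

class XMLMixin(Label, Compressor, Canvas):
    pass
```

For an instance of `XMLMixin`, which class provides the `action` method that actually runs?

L[XMLMixin] = XMLMixin + merge(L[Label], L[Compressor], L[Canvas], [Label Compressor Canvas])
  take Label:  [Label Model Container Button Decoder object] + [Compressor Model Container Button Decoder object] + [Canvas Model Container Button Decoder object] + [Label Compressor Canvas]
  take Compressor:  [Model Container Button Decoder object] + [Compressor Model Container Button Decoder object] + [Canvas Model Container Button Decoder object] + [Compressor Canvas]
  take Canvas:  [Model Container Button Decoder object] + [Model Container Button Decoder object] + [Canvas Model Container Button Decoder object] + [Canvas]
  take Model:  [Model Container Button Decoder object] + [Model Container Button Decoder object] + [Model Container Button Decoder object]
  take Container:  [Container Button Decoder object] + [Container Button Decoder object] + [Container Button Decoder object]
  take Button:  [Button Decoder object] + [Button Decoder object] + [Button Decoder object]
  take Decoder:  [Decoder object] + [Decoder object] + [Decoder object]
  take object:  [object] + [object] + [object]
MRO: XMLMixin Label Compressor Canvas Model Container Button Decoder object
action is defined in: Label, Model. First along the MRO is Label.

Label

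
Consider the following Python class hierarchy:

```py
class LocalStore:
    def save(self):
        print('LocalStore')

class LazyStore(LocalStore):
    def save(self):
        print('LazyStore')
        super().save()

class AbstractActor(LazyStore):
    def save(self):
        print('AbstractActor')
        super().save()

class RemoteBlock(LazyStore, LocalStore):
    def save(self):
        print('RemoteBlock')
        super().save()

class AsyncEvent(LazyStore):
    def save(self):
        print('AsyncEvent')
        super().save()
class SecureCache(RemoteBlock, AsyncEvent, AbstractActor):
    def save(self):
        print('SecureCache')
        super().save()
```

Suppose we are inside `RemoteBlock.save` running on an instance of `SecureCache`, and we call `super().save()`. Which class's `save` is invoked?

AsyncEvent

L[SecureCache] = SecureCache + merge(L[RemoteBlock], L[AsyncEvent], L[AbstractActor], [RemoteBlock AsyncEvent AbstractActor])
  take RemoteBlock:  [RemoteBlock LazyStore LocalStore object] + [AsyncEvent LazyStore LocalStore object] + [AbstractActor LazyStore LocalStore object] + [RemoteBlock AsyncEvent AbstractActor]
  take AsyncEvent:  [LazyStore LocalStore object] + [AsyncEvent LazyStore LocalStore object] + [AbstractActor LazyStore LocalStore object] + [AsyncEvent AbstractActor]
  take AbstractActor:  [LazyStore LocalStore object] + [LazyStore LocalStore object] + [AbstractActor LazyStore LocalStore object] + [AbstractActor]
  take LazyStore:  [LazyStore LocalStore object] + [LazyStore LocalStore object] + [LazyStore LocalStore object]
  take LocalStore:  [LocalStore object] + [LocalStore object] + [LocalStore object]
  take object:  [object] + [object] + [object]
MRO: SecureCache RemoteBlock AsyncEvent AbstractActor LazyStore LocalStore object
super() in RemoteBlock.save on a SecureCache instance goes to the class after RemoteBlock in SecureCache's MRO: AsyncEvent.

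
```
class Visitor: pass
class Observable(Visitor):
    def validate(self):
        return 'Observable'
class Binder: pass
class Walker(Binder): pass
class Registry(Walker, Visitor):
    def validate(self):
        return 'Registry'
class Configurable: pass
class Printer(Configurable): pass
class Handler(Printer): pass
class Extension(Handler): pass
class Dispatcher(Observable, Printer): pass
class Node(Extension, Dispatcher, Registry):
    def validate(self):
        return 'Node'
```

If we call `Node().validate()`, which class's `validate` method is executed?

Node

L[Node] = Node + merge(L[Extension], L[Dispatcher], L[Registry], [Extension Dispatcher Registry])
  take Extension:  [Extension Handler Printer Configurable object] + [Dispatcher Observable Visitor Printer Configurable object] + [Registry Walker Binder Visitor object] + [Extension Dispatcher Registry]
  take Handler:  [Handler Printer Configurable object] + [Dispatcher Observable Visitor Printer Configurable object] + [Registry Walker Binder Visitor object] + [Dispatcher Registry]
  take Dispatcher:  [Printer Configurable object] + [Dispatcher Observable Visitor Printer Configurable object] + [Registry Walker Binder Visitor object] + [Dispatcher Registry]
  take Observable:  [Printer Configurable object] + [Observable Visitor Printer Configurable object] + [Registry Walker Binder Visitor object] + [Registry]
  take Registry:  [Printer Configurable object] + [Visitor Printer Configurable object] + [Registry Walker Binder Visitor object] + [Registry]
  take Walker:  [Printer Configurable object] + [Visitor Printer Configurable object] + [Walker Binder Visitor object]
  take Binder:  [Printer Configurable object] + [Visitor Printer Configurable object] + [Binder Visitor object]
  take Visitor:  [Printer Configurable object] + [Visitor Printer Configurable object] + [Visitor object]
  take Printer:  [Printer Configurable object] + [Printer Configurable object] + [object]
  take Configurable:  [Configurable object] + [Configurable object] + [object]
  take object:  [object] + [object] + [object]
MRO: Node Extension Handler Dispatcher Observable Registry Walker Binder Visitor Printer Configurable object
validate is defined in: Node, Observable, Registry. First along the MRO is Node.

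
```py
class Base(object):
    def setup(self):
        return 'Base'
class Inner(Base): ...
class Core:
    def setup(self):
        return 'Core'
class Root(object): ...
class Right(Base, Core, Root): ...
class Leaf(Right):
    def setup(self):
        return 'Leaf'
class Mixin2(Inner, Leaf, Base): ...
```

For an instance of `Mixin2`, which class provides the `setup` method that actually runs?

Leaf

L[Mixin2] = Mixin2 + merge(L[Inner], L[Leaf], L[Base], [Inner Leaf Base])
  take Inner:  [Inner Base object] + [Leaf Right Base Core Root object] + [Base object] + [Inner Leaf Base]
  take Leaf:  [Base object] + [Leaf Right Base Core Root object] + [Base object] + [Leaf Base]
  take Right:  [Base object] + [Right Base Core Root object] + [Base object] + [Base]
  take Base:  [Base object] + [Base Core Root object] + [Base object] + [Base]
  take Core:  [object] + [Core Root object] + [object]
  take Root:  [object] + [Root object] + [object]
  take object:  [object] + [object] + [object]
MRO: Mixin2 Inner Leaf Right Base Core Root object
setup is defined in: Base, Core, Leaf. First along the MRO is Leaf.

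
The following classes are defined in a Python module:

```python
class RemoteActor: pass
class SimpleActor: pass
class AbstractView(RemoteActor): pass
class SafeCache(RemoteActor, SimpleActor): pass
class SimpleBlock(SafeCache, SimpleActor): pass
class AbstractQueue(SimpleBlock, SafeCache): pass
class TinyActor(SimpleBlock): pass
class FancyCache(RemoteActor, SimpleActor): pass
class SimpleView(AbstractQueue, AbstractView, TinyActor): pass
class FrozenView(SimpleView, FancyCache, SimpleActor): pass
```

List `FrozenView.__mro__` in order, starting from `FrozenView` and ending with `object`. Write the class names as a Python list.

L[FrozenView] = FrozenView + merge(L[SimpleView], L[FancyCache], L[SimpleActor], [SimpleView FancyCache SimpleActor])
  take SimpleView:  [SimpleView AbstractQueue AbstractView TinyActor SimpleBlock SafeCache RemoteActor SimpleActor object] + [FancyCache RemoteActor SimpleActor object] + [SimpleActor object] + [SimpleView FancyCache SimpleActor]
  take AbstractQueue:  [AbstractQueue AbstractView TinyActor SimpleBlock SafeCache RemoteActor SimpleActor object] + [FancyCache RemoteActor SimpleActor object] + [SimpleActor object] + [FancyCache SimpleActor]
  take AbstractView:  [AbstractView TinyActor SimpleBlock SafeCache RemoteActor SimpleActor object] + [FancyCache RemoteActor SimpleActor object] + [SimpleActor object] + [FancyCache SimpleActor]
  take TinyActor:  [TinyActor SimpleBlock SafeCache RemoteActor SimpleActor object] + [FancyCache RemoteActor SimpleActor object] + [SimpleActor object] + [FancyCache SimpleActor]
  take SimpleBlock:  [SimpleBlock SafeCache RemoteActor SimpleActor object] + [FancyCache RemoteActor SimpleActor object] + [SimpleActor object] + [FancyCache SimpleActor]
  take SafeCache:  [SafeCache RemoteActor SimpleActor object] + [FancyCache RemoteActor SimpleActor object] + [SimpleActor object] + [FancyCache SimpleActor]
  take FancyCache:  [RemoteActor SimpleActor object] + [FancyCache RemoteActor SimpleActor object] + [SimpleActor object] + [FancyCache SimpleActor]
  take RemoteActor:  [RemoteActor SimpleActor object] + [RemoteActor SimpleActor object] + [SimpleActor object] + [SimpleActor]
  take SimpleActor:  [SimpleActor object] + [SimpleActor object] + [SimpleActor object] + [SimpleActor]
  take object:  [object] + [object] + [object]

[FrozenView, SimpleView, AbstractQueue, AbstractView, TinyActor, SimpleBlock, SafeCache, FancyCache, RemoteActor, SimpleActor, object]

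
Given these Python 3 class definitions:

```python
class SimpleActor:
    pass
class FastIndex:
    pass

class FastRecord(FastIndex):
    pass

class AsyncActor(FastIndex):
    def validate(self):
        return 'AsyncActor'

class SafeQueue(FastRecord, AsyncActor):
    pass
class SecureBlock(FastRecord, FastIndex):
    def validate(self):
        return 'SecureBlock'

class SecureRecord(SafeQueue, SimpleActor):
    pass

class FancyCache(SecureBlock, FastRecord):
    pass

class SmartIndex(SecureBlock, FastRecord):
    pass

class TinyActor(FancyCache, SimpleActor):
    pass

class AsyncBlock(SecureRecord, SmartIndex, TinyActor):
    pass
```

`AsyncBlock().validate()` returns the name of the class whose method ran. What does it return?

L[AsyncBlock] = AsyncBlock + merge(L[SecureRecord], L[SmartIndex], L[TinyActor], [SecureRecord SmartIndex TinyActor])
  take SecureRecord:  [SecureRecord SafeQueue FastRecord AsyncActor FastIndex SimpleActor object] + [SmartIndex SecureBlock FastRecord FastIndex object] + [TinyActor FancyCache SecureBlock FastRecord FastIndex SimpleActor object] + [SecureRecord SmartIndex TinyActor]
  take SafeQueue:  [SafeQueue FastRecord AsyncActor FastIndex SimpleActor object] + [SmartIndex SecureBlock FastRecord FastIndex object] + [TinyActor FancyCache SecureBlock FastRecord FastIndex SimpleActor object] + [SmartIndex TinyActor]
  take SmartIndex:  [FastRecord AsyncActor FastIndex SimpleActor object] + [SmartIndex SecureBlock FastRecord FastIndex object] + [TinyActor FancyCache SecureBlock FastRecord FastIndex SimpleActor object] + [SmartIndex TinyActor]
  take TinyActor:  [FastRecord AsyncActor FastIndex SimpleActor object] + [SecureBlock FastRecord FastIndex object] + [TinyActor FancyCache SecureBlock FastRecord FastIndex SimpleActor object] + [TinyActor]
  take FancyCache:  [FastRecord AsyncActor FastIndex SimpleActor object] + [SecureBlock FastRecord FastIndex object] + [FancyCache SecureBlock FastRecord FastIndex SimpleActor object]
  take SecureBlock:  [FastRecord AsyncActor FastIndex SimpleActor object] + [SecureBlock FastRecord FastIndex object] + [SecureBlock FastRecord FastIndex SimpleActor object]
  take FastRecord:  [FastRecord AsyncActor FastIndex SimpleActor object] + [FastRecord FastIndex object] + [FastRecord FastIndex SimpleActor object]
  take AsyncActor:  [AsyncActor FastIndex SimpleActor object] + [FastIndex object] + [FastIndex SimpleActor object]
  take FastIndex:  [FastIndex SimpleActor object] + [FastIndex object] + [FastIndex SimpleActor object]
  take SimpleActor:  [SimpleActor object] + [object] + [SimpleActor object]
  take object:  [object] + [object] + [object]
MRO: AsyncBlock SecureRecord SafeQueue SmartIndex TinyActor FancyCache SecureBlock FastRecord AsyncActor FastIndex SimpleActor object
validate is defined in: AsyncActor, SecureBlock. First along the MRO is SecureBlock.

SecureBlock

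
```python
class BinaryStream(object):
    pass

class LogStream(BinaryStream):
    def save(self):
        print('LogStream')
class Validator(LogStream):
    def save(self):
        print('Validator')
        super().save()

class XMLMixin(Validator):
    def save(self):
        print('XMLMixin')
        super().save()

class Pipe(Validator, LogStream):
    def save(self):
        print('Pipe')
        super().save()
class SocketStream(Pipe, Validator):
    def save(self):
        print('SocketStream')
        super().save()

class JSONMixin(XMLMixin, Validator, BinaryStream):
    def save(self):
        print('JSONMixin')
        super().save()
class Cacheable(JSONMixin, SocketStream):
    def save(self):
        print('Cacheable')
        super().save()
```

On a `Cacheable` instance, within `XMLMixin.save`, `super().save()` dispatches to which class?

L[Cacheable] = Cacheable + merge(L[JSONMixin], L[SocketStream], [JSONMixin SocketStream])
  take JSONMixin:  [JSONMixin XMLMixin Validator LogStream BinaryStream object] + [SocketStream Pipe Validator LogStream BinaryStream object] + [JSONMixin SocketStream]
  take XMLMixin:  [XMLMixin Validator LogStream BinaryStream object] + [SocketStream Pipe Validator LogStream BinaryStream object] + [SocketStream]
  take SocketStream:  [Validator LogStream BinaryStream object] + [SocketStream Pipe Validator LogStream BinaryStream object] + [SocketStream]
  take Pipe:  [Validator LogStream BinaryStream object] + [Pipe Validator LogStream BinaryStream object]
  take Validator:  [Validator LogStream BinaryStream object] + [Validator LogStream BinaryStream object]
  take LogStream:  [LogStream BinaryStream object] + [LogStream BinaryStream object]
  take BinaryStream:  [BinaryStream object] + [BinaryStream object]
  take object:  [object] + [object]
MRO: Cacheable JSONMixin XMLMixin SocketStream Pipe Validator LogStream BinaryStream object
super() in XMLMixin.save on a Cacheable instance goes to the class after XMLMixin in Cacheable's MRO: SocketStream.

SocketStream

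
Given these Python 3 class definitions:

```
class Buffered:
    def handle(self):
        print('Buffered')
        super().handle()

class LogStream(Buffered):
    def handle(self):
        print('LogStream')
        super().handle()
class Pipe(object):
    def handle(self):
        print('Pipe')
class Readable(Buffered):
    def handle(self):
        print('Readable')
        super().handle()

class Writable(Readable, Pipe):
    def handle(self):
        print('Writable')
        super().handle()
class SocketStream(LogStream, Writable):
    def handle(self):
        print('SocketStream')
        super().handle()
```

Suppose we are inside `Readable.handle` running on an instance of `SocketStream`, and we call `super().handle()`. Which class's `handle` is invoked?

L[SocketStream] = SocketStream + merge(L[LogStream], L[Writable], [LogStream Writable])
  take LogStream:  [LogStream Buffered object] + [Writable Readable Buffered Pipe object] + [LogStream Writable]
  take Writable:  [Buffered object] + [Writable Readable Buffered Pipe object] + [Writable]
  take Readable:  [Buffered object] + [Readable Buffered Pipe object]
  take Buffered:  [Buffered object] + [Buffered Pipe object]
  take Pipe:  [object] + [Pipe object]
  take object:  [object] + [object]
MRO: SocketStream LogStream Writable Readable Buffered Pipe object
super() in Readable.handle on a SocketStream instance goes to the class after Readable in SocketStream's MRO: Buffered.

Buffered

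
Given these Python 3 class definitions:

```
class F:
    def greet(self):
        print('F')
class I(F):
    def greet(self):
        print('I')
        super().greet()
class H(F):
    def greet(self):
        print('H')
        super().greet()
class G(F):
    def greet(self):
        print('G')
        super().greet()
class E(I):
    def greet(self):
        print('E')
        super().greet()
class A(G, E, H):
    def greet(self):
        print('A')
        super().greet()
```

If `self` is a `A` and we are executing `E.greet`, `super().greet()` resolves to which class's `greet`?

L[A] = A + merge(L[G], L[E], L[H], [G E H])
  take G:  [G F object] + [E I F object] + [H F object] + [G E H]
  take E:  [F object] + [E I F object] + [H F object] + [E H]
  take I:  [F object] + [I F object] + [H F object] + [H]
  take H:  [F object] + [F object] + [H F object] + [H]
  take F:  [F object] + [F object] + [F object]
  take object:  [object] + [object] + [object]
MRO: A G E I H F object
super() in E.greet on a A instance goes to the class after E in A's MRO: I.

I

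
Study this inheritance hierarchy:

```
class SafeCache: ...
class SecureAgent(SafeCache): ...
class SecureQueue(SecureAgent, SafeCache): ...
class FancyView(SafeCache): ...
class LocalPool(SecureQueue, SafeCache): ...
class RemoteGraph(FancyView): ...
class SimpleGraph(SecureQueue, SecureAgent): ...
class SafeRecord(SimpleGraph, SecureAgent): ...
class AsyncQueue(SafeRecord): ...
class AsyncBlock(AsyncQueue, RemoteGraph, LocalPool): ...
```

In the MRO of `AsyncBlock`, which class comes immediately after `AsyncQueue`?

SafeRecord

L[AsyncBlock] = AsyncBlock + merge(L[AsyncQueue], L[RemoteGraph], L[LocalPool], [AsyncQueue RemoteGraph LocalPool])
  take AsyncQueue:  [AsyncQueue SafeRecord SimpleGraph SecureQueue SecureAgent SafeCache object] + [RemoteGraph FancyView SafeCache object] + [LocalPool SecureQueue SecureAgent SafeCache object] + [AsyncQueue RemoteGraph LocalPool]
  take SafeRecord:  [SafeRecord SimpleGraph SecureQueue SecureAgent SafeCache object] + [RemoteGraph FancyView SafeCache object] + [LocalPool SecureQueue SecureAgent SafeCache object] + [RemoteGraph LocalPool]
  take SimpleGraph:  [SimpleGraph SecureQueue SecureAgent SafeCache object] + [RemoteGraph FancyView SafeCache object] + [LocalPool SecureQueue SecureAgent SafeCache object] + [RemoteGraph LocalPool]
  take RemoteGraph:  [SecureQueue SecureAgent SafeCache object] + [RemoteGraph FancyView SafeCache object] + [LocalPool SecureQueue SecureAgent SafeCache object] + [RemoteGraph LocalPool]
  take FancyView:  [SecureQueue SecureAgent SafeCache object] + [FancyView SafeCache object] + [LocalPool SecureQueue SecureAgent SafeCache object] + [LocalPool]
  take LocalPool:  [SecureQueue SecureAgent SafeCache object] + [SafeCache object] + [LocalPool SecureQueue SecureAgent SafeCache object] + [LocalPool]
  take SecureQueue:  [SecureQueue SecureAgent SafeCache object] + [SafeCache object] + [SecureQueue SecureAgent SafeCache object]
  take SecureAgent:  [SecureAgent SafeCache object] + [SafeCache object] + [SecureAgent SafeCache object]
  take SafeCache:  [SafeCache object] + [SafeCache object] + [SafeCache object]
  take object:  [object] + [object] + [object]
MRO: AsyncBlock AsyncQueue SafeRecord SimpleGraph RemoteGraph FancyView LocalPool SecureQueue SecureAgent SafeCache object
AsyncQueue is at position 1; next is SafeRecord.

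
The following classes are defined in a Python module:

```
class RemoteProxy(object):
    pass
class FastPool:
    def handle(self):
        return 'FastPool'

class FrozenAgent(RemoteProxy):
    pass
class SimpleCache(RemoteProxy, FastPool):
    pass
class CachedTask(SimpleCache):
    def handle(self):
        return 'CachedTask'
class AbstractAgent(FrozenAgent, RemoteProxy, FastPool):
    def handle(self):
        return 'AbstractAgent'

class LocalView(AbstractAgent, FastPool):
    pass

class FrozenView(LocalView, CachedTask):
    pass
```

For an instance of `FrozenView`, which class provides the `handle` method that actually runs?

AbstractAgent

L[FrozenView] = FrozenView + merge(L[LocalView], L[CachedTask], [LocalView CachedTask])
  take LocalView:  [LocalView AbstractAgent FrozenAgent RemoteProxy FastPool object] + [CachedTask SimpleCache RemoteProxy FastPool object] + [LocalView CachedTask]
  take AbstractAgent:  [AbstractAgent FrozenAgent RemoteProxy FastPool object] + [CachedTask SimpleCache RemoteProxy FastPool object] + [CachedTask]
  take FrozenAgent:  [FrozenAgent RemoteProxy FastPool object] + [CachedTask SimpleCache RemoteProxy FastPool object] + [CachedTask]
  take CachedTask:  [RemoteProxy FastPool object] + [CachedTask SimpleCache RemoteProxy FastPool object] + [CachedTask]
  take SimpleCache:  [RemoteProxy FastPool object] + [SimpleCache RemoteProxy FastPool object]
  take RemoteProxy:  [RemoteProxy FastPool object] + [RemoteProxy FastPool object]
  take FastPool:  [FastPool object] + [FastPool object]
  take object:  [object] + [object]
MRO: FrozenView LocalView AbstractAgent FrozenAgent CachedTask SimpleCache RemoteProxy FastPool object
handle is defined in: AbstractAgent, CachedTask, FastPool. First along the MRO is AbstractAgent.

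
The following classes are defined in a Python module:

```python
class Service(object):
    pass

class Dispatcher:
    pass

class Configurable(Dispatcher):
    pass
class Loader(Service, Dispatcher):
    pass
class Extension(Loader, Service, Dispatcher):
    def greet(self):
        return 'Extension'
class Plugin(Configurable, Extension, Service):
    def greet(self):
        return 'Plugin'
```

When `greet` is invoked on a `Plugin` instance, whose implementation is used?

L[Plugin] = Plugin + merge(L[Configurable], L[Extension], L[Service], [Configurable Extension Service])
  take Configurable:  [Configurable Dispatcher object] + [Extension Loader Service Dispatcher object] + [Service object] + [Configurable Extension Service]
  take Extension:  [Dispatcher object] + [Extension Loader Service Dispatcher object] + [Service object] + [Extension Service]
  take Loader:  [Dispatcher object] + [Loader Service Dispatcher object] + [Service object] + [Service]
  take Service:  [Dispatcher object] + [Service Dispatcher object] + [Service object] + [Service]
  take Dispatcher:  [Dispatcher object] + [Dispatcher object] + [object]
  take object:  [object] + [object] + [object]
MRO: Plugin Configurable Extension Loader Service Dispatcher object
greet is defined in: Extension, Plugin. First along the MRO is Plugin.

Plugin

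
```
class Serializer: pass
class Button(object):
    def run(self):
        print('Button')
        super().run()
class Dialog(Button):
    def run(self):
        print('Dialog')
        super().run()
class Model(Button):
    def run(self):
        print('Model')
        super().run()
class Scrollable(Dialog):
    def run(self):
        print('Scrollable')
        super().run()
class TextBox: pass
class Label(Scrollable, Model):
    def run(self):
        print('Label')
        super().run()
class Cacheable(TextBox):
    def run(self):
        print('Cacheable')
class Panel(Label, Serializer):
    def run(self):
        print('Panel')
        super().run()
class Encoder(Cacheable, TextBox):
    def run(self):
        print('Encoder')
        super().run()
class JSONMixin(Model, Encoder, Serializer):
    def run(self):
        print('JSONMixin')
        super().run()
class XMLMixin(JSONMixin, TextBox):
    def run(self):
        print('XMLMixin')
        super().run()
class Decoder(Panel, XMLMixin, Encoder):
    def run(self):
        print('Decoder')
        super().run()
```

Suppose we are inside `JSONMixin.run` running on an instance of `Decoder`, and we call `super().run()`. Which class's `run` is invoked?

Model

L[Decoder] = Decoder + merge(L[Panel], L[XMLMixin], L[Encoder], [Panel XMLMixin Encoder])
  take Panel:  [Panel Label Scrollable Dialog Model Button Serializer object] + [XMLMixin JSONMixin Model Button Encoder Cacheable TextBox Serializer object] + [Encoder Cacheable TextBox object] + [Panel XMLMixin Encoder]
  take Label:  [Label Scrollable Dialog Model Button Serializer object] + [XMLMixin JSONMixin Model Button Encoder Cacheable TextBox Serializer object] + [Encoder Cacheable TextBox object] + [XMLMixin Encoder]
  take Scrollable:  [Scrollable Dialog Model Button Serializer object] + [XMLMixin JSONMixin Model Button Encoder Cacheable TextBox Serializer object] + [Encoder Cacheable TextBox object] + [XMLMixin Encoder]
  take Dialog:  [Dialog Model Button Serializer object] + [XMLMixin JSONMixin Model Button Encoder Cacheable TextBox Serializer object] + [Encoder Cacheable TextBox object] + [XMLMixin Encoder]
  take XMLMixin:  [Model Button Serializer object] + [XMLMixin JSONMixin Model Button Encoder Cacheable TextBox Serializer object] + [Encoder Cacheable TextBox object] + [XMLMixin Encoder]
  take JSONMixin:  [Model Button Serializer object] + [JSONMixin Model Button Encoder Cacheable TextBox Serializer object] + [Encoder Cacheable TextBox object] + [Encoder]
  take Model:  [Model Button Serializer object] + [Model Button Encoder Cacheable TextBox Serializer object] + [Encoder Cacheable TextBox object] + [Encoder]
  take Button:  [Button Serializer object] + [Button Encoder Cacheable TextBox Serializer object] + [Encoder Cacheable TextBox object] + [Encoder]
  take Encoder:  [Serializer object] + [Encoder Cacheable TextBox Serializer object] + [Encoder Cacheable TextBox object] + [Encoder]
  take Cacheable:  [Serializer object] + [Cacheable TextBox Serializer object] + [Cacheable TextBox object]
  take TextBox:  [Serializer object] + [TextBox Serializer object] + [TextBox object]
  take Serializer:  [Serializer object] + [Serializer object] + [object]
  take object:  [object] + [object] + [object]
MRO: Decoder Panel Label Scrollable Dialog XMLMixin JSONMixin Model Button Encoder Cacheable TextBox Serializer object
super() in JSONMixin.run on a Decoder instance goes to the class after JSONMixin in Decoder's MRO: Model.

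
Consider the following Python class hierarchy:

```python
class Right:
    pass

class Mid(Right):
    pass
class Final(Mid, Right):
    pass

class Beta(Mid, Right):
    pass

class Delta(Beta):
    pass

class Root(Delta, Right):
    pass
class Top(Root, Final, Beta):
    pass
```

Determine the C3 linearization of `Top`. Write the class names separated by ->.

Top -> Root -> Delta -> Final -> Beta -> Mid -> Right -> object

L[Top] = Top + merge(L[Root], L[Final], L[Beta], [Root Final Beta])
  take Root:  [Root Delta Beta Mid Right object] + [Final Mid Right object] + [Beta Mid Right object] + [Root Final Beta]
  take Delta:  [Delta Beta Mid Right object] + [Final Mid Right object] + [Beta Mid Right object] + [Final Beta]
  take Final:  [Beta Mid Right object] + [Final Mid Right object] + [Beta Mid Right object] + [Final Beta]
  take Beta:  [Beta Mid Right object] + [Mid Right object] + [Beta Mid Right object] + [Beta]
  take Mid:  [Mid Right object] + [Mid Right object] + [Mid Right object]
  take Right:  [Right object] + [Right object] + [Right object]
  take object:  [object] + [object] + [object]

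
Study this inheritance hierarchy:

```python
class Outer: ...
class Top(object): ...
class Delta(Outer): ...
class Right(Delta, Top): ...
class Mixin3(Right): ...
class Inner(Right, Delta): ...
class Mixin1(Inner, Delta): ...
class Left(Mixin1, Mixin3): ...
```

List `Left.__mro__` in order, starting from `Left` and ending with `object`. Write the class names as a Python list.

L[Left] = Left + merge(L[Mixin1], L[Mixin3], [Mixin1 Mixin3])
  take Mixin1:  [Mixin1 Inner Right Delta Outer Top object] + [Mixin3 Right Delta Outer Top object] + [Mixin1 Mixin3]
  take Inner:  [Inner Right Delta Outer Top object] + [Mixin3 Right Delta Outer Top object] + [Mixin3]
  take Mixin3:  [Right Delta Outer Top object] + [Mixin3 Right Delta Outer Top object] + [Mixin3]
  take Right:  [Right Delta Outer Top object] + [Right Delta Outer Top object]
  take Delta:  [Delta Outer Top object] + [Delta Outer Top object]
  take Outer:  [Outer Top object] + [Outer Top object]
  take Top:  [Top object] + [Top object]
  take object:  [object] + [object]

[Left, Mixin1, Inner, Mixin3, Right, Delta, Outer, Top, object]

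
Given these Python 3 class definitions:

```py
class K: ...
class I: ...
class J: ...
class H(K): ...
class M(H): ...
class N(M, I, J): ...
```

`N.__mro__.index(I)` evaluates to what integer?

L[N] = N + merge(L[M], L[I], L[J], [M I J])
  take M:  [M H K object] + [I object] + [J object] + [M I J]
  take H:  [H K object] + [I object] + [J object] + [I J]
  take K:  [K object] + [I object] + [J object] + [I J]
  take I:  [object] + [I object] + [J object] + [I J]
  take J:  [object] + [object] + [J object] + [J]
  take object:  [object] + [object] + [object]
MRO: N M H K I J object
I sits at index 4.

4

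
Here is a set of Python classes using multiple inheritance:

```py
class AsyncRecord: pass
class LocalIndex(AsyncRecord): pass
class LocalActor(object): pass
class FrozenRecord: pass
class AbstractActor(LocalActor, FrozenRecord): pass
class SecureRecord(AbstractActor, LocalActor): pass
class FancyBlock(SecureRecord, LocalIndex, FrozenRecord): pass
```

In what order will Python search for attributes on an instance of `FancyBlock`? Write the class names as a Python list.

[FancyBlock, SecureRecord, AbstractActor, LocalActor, LocalIndex, FrozenRecord, AsyncRecord, object]

L[FancyBlock] = FancyBlock + merge(L[SecureRecord], L[LocalIndex], L[FrozenRecord], [SecureRecord LocalIndex FrozenRecord])
  take SecureRecord:  [SecureRecord AbstractActor LocalActor FrozenRecord object] + [LocalIndex AsyncRecord object] + [FrozenRecord object] + [SecureRecord LocalIndex FrozenRecord]
  take AbstractActor:  [AbstractActor LocalActor FrozenRecord object] + [LocalIndex AsyncRecord object] + [FrozenRecord object] + [LocalIndex FrozenRecord]
  take LocalActor:  [LocalActor FrozenRecord object] + [LocalIndex AsyncRecord object] + [FrozenRecord object] + [LocalIndex FrozenRecord]
  take LocalIndex:  [FrozenRecord object] + [LocalIndex AsyncRecord object] + [FrozenRecord object] + [LocalIndex FrozenRecord]
  take FrozenRecord:  [FrozenRecord object] + [AsyncRecord object] + [FrozenRecord object] + [FrozenRecord]
  take AsyncRecord:  [object] + [AsyncRecord object] + [object]
  take object:  [object] + [object] + [object]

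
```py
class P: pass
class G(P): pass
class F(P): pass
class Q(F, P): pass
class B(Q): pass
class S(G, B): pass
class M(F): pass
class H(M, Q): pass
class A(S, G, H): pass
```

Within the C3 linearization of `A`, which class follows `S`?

L[A] = A + merge(L[S], L[G], L[H], [S G H])
  take S:  [S G B Q F P object] + [G P object] + [H M Q F P object] + [S G H]
  take G:  [G B Q F P object] + [G P object] + [H M Q F P object] + [G H]
  take B:  [B Q F P object] + [P object] + [H M Q F P object] + [H]
  take H:  [Q F P object] + [P object] + [H M Q F P object] + [H]
  take M:  [Q F P object] + [P object] + [M Q F P object]
  take Q:  [Q F P object] + [P object] + [Q F P object]
  take F:  [F P object] + [P object] + [F P object]
  take P:  [P object] + [P object] + [P object]
  take object:  [object] + [object] + [object]
MRO: A S G B H M Q F P object
S is at position 1; next is G.

G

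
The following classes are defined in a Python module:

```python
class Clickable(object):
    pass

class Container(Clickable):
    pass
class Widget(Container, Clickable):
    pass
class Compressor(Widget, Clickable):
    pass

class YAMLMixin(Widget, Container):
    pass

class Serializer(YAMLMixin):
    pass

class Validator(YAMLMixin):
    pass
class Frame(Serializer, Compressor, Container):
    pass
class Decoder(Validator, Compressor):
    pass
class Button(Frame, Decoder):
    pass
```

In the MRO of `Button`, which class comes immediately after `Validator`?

YAMLMixin

L[Button] = Button + merge(L[Frame], L[Decoder], [Frame Decoder])
  take Frame:  [Frame Serializer YAMLMixin Compressor Widget Container Clickable object] + [Decoder Validator YAMLMixin Compressor Widget Container Clickable object] + [Frame Decoder]
  take Serializer:  [Serializer YAMLMixin Compressor Widget Container Clickable object] + [Decoder Validator YAMLMixin Compressor Widget Container Clickable object] + [Decoder]
  take Decoder:  [YAMLMixin Compressor Widget Container Clickable object] + [Decoder Validator YAMLMixin Compressor Widget Container Clickable object] + [Decoder]
  take Validator:  [YAMLMixin Compressor Widget Container Clickable object] + [Validator YAMLMixin Compressor Widget Container Clickable object]
  take YAMLMixin:  [YAMLMixin Compressor Widget Container Clickable object] + [YAMLMixin Compressor Widget Container Clickable object]
  take Compressor:  [Compressor Widget Container Clickable object] + [Compressor Widget Container Clickable object]
  take Widget:  [Widget Container Clickable object] + [Widget Container Clickable object]
  take Container:  [Container Clickable object] + [Container Clickable object]
  take Clickable:  [Clickable object] + [Clickable object]
  take object:  [object] + [object]
MRO: Button Frame Serializer Decoder Validator YAMLMixin Compressor Widget Container Clickable object
Validator is at position 4; next is YAMLMixin.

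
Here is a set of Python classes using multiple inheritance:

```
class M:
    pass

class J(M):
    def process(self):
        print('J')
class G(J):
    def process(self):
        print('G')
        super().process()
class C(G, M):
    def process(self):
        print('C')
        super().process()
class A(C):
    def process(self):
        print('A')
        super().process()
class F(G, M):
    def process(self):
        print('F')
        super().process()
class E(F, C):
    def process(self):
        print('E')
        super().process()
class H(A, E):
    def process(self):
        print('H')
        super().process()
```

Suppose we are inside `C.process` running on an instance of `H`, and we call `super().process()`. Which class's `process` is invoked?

L[H] = H + merge(L[A], L[E], [A E])
  take A:  [A C G J M object] + [E F C G J M object] + [A E]
  take E:  [C G J M object] + [E F C G J M object] + [E]
  take F:  [C G J M object] + [F C G J M object]
  take C:  [C G J M object] + [C G J M object]
  take G:  [G J M object] + [G J M object]
  take J:  [J M object] + [J M object]
  take M:  [M object] + [M object]
  take object:  [object] + [object]
MRO: H A E F C G J M object
super() in C.process on a H instance goes to the class after C in H's MRO: G.

G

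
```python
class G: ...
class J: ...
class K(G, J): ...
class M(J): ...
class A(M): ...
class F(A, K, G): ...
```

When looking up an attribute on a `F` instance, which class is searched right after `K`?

L[F] = F + merge(L[A], L[K], L[G], [A K G])
  take A:  [A M J object] + [K G J object] + [G object] + [A K G]
  take M:  [M J object] + [K G J object] + [G object] + [K G]
  take K:  [J object] + [K G J object] + [G object] + [K G]
  take G:  [J object] + [G J object] + [G object] + [G]
  take J:  [J object] + [J object] + [object]
  take object:  [object] + [object] + [object]
MRO: F A M K G J object
K is at position 3; next is G.

G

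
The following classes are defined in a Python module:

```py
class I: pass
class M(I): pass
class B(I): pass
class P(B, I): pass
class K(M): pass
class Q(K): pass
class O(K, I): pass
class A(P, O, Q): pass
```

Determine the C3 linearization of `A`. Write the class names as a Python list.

L[A] = A + merge(L[P], L[O], L[Q], [P O Q])
  take P:  [P B I object] + [O K M I object] + [Q K M I object] + [P O Q]
  take B:  [B I object] + [O K M I object] + [Q K M I object] + [O Q]
  take O:  [I object] + [O K M I object] + [Q K M I object] + [O Q]
  take Q:  [I object] + [K M I object] + [Q K M I object] + [Q]
  take K:  [I object] + [K M I object] + [K M I object]
  take M:  [I object] + [M I object] + [M I object]
  take I:  [I object] + [I object] + [I object]
  take object:  [object] + [object] + [object]

[A, P, B, O, Q, K, M, I, object]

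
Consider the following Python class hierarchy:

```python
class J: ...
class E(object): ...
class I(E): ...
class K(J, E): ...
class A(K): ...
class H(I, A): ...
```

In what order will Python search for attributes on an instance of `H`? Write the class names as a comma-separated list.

H, I, A, K, J, E, object

L[H] = H + merge(L[I], L[A], [I A])
  take I:  [I E object] + [A K J E object] + [I A]
  take A:  [E object] + [A K J E object] + [A]
  take K:  [E object] + [K J E object]
  take J:  [E object] + [J E object]
  take E:  [E object] + [E object]
  take object:  [object] + [object]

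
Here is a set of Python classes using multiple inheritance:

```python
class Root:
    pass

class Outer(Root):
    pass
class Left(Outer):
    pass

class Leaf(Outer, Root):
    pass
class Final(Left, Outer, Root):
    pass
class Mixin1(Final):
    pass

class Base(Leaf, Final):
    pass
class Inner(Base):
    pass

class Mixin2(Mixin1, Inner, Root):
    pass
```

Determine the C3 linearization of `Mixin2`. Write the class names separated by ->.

L[Mixin2] = Mixin2 + merge(L[Mixin1], L[Inner], L[Root], [Mixin1 Inner Root])
  take Mixin1:  [Mixin1 Final Left Outer Root object] + [Inner Base Leaf Final Left Outer Root object] + [Root object] + [Mixin1 Inner Root]
  take Inner:  [Final Left Outer Root object] + [Inner Base Leaf Final Left Outer Root object] + [Root object] + [Inner Root]
  take Base:  [Final Left Outer Root object] + [Base Leaf Final Left Outer Root object] + [Root object] + [Root]
  take Leaf:  [Final Left Outer Root object] + [Leaf Final Left Outer Root object] + [Root object] + [Root]
  take Final:  [Final Left Outer Root object] + [Final Left Outer Root object] + [Root object] + [Root]
  take Left:  [Left Outer Root object] + [Left Outer Root object] + [Root object] + [Root]
  take Outer:  [Outer Root object] + [Outer Root object] + [Root object] + [Root]
  take Root:  [Root object] + [Root object] + [Root object] + [Root]
  take object:  [object] + [object] + [object]

Mixin2 -> Mixin1 -> Inner -> Base -> Leaf -> Final -> Left -> Outer -> Root -> object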